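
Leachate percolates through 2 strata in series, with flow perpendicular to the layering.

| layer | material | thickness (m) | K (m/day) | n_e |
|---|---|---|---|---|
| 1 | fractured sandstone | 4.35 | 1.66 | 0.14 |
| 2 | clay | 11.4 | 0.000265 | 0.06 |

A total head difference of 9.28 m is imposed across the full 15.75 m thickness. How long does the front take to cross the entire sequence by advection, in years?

With flow normal to the layers, continuity requires the same specific discharge q through every layer.
Σ(b_i/K_i) = 4.35/1.66 + 11.4/0.000265 = 43021 d.
q = Δh / Σ(b_i/K_i) = 9.28 / 43021 = 0.0002157 m/day.
In each layer the seepage velocity is v_i = q/n_i, so the layer transit time is t_i = b_i·n_i / q:
  layer 1 (fractured sandstone): t_1 = 4.35 × 0.14 / 0.0002157 = 2823 d
  layer 2 (clay): t_2 = 11.4 × 0.06 / 0.0002157 = 3171 d
Total t = Σ t_i = 5994 days = 16.41 years.

16.4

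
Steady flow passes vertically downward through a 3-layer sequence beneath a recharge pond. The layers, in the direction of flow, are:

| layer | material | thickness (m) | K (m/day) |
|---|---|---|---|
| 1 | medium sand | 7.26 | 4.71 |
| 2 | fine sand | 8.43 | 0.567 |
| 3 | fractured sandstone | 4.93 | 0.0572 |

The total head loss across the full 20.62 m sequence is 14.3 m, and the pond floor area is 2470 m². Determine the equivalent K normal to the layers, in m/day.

0.201

Flow is perpendicular to layering, so the layers act in series and the equivalent K is the thickness-weighted harmonic mean.
Total thickness L = 7.26 + 8.43 + 4.93 = 20.62 m.
Σ(b_i/K_i) = 7.26/4.71 + 8.43/0.567 + 4.93/0.0572 = 102.6 d.
K_eq = L / Σ(b_i/K_i) = 20.62 / 102.6 = 0.2010 m/day.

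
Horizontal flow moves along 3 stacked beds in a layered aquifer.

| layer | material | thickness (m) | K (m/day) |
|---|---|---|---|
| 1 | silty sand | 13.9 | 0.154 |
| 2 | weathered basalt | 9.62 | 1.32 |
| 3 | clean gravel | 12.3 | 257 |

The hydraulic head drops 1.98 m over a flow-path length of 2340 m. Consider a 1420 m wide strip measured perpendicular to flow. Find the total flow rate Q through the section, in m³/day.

Flow is parallel to layering, so each bed carries its own Darcy discharge and the transmissivities add.
Σ(K_i·b_i) = 0.154×13.9 + 1.32×9.62 + 257×12.3 = 3176 m²/day.
Hydraulic gradient i = Δh / L = 1.98 / 2340 = 0.0008462.
Q = Σ(K_i·b_i) · W · i = 3176 × 1420 × 0.0008462 = 3816 m³/day.

3820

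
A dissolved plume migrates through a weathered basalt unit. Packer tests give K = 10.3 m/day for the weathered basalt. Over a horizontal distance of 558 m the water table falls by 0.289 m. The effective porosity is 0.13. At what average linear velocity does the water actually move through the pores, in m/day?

Hydraulic gradient i = Δh / L = 0.289 / 558 = 0.0005179.
Darcy flux q = K · i = 10.30 × 0.0005179 = 0.005335 m/day.
Seepage velocity v = q / n_e = 0.005335 / 0.13 = 0.04104 m/day.

0.0410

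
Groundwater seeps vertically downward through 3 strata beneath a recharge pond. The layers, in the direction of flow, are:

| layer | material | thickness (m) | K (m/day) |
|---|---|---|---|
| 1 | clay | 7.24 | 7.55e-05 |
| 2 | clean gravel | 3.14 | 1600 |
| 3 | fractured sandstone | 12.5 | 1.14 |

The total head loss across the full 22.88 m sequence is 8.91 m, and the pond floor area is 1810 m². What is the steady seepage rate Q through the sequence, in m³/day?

Flow is perpendicular to layering, so the layers act in series and the equivalent K is the thickness-weighted harmonic mean.
Total thickness L = 7.24 + 3.14 + 12.5 = 22.88 m.
Σ(b_i/K_i) = 7.24/7.55e-05 + 3.14/1600 + 12.5/1.14 = 95905 d.
K_eq = L / Σ(b_i/K_i) = 22.88 / 95905 = 0.0002386 m/day.
Q = K_eq · A · (Δh/L) = 0.0002386 × 1810 × (8.91/22.88) = 0.1682 m³/day.

0.168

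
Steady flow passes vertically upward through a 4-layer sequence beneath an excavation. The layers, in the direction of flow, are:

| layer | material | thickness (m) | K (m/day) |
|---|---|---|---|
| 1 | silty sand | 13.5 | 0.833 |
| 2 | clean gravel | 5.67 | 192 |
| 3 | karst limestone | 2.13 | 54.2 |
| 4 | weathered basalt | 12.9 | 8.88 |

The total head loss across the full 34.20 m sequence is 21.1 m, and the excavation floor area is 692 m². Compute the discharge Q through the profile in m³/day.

Flow is perpendicular to layering, so the layers act in series and the equivalent K is the thickness-weighted harmonic mean.
Total thickness L = 13.5 + 5.67 + 2.13 + 12.9 = 34.20 m.
Σ(b_i/K_i) = 13.5/0.833 + 5.67/192 + 2.13/54.2 + 12.9/8.88 = 17.73 d.
K_eq = L / Σ(b_i/K_i) = 34.20 / 17.73 = 1.929 m/day.
Q = K_eq · A · (Δh/L) = 1.929 × 692 × (21.1/34.20) = 823.6 m³/day.

824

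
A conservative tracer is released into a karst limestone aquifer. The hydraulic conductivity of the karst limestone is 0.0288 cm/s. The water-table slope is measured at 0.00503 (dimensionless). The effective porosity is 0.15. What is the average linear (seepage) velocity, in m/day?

Convert K: 0.0288 cm/s × 864 = 24.88 m/day.
Hydraulic gradient i = 0.00503.
Darcy flux q = K · i = 24.88 × 0.005030 = 0.1252 m/day.
Seepage velocity v = q / n_e = 0.1252 / 0.15 = 0.8344 m/day.

0.834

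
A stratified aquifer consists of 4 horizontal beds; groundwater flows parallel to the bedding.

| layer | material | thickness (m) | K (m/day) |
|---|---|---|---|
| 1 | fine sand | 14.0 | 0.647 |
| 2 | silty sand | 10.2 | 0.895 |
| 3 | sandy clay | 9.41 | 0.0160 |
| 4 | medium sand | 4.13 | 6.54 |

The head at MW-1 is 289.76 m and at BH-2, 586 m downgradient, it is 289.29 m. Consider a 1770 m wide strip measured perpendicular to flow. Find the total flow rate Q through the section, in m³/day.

Flow is parallel to layering, so each bed carries its own Darcy discharge and the transmissivities add.
Σ(K_i·b_i) = 0.647×14.0 + 0.895×10.2 + 0.0160×9.41 + 6.54×4.13 = 45.35 m²/day.
Hydraulic gradient i = (289.76 − 289.29) / 586 = 0.47 / 586 = 0.0008020.
Q = Σ(K_i·b_i) · W · i = 45.35 × 1770 × 0.0008020 = 64.38 m³/day.

64.4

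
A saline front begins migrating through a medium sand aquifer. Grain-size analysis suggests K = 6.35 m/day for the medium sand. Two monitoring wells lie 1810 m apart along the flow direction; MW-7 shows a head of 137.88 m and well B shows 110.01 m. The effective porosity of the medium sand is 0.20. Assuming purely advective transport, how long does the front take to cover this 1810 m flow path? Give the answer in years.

Hydraulic gradient i = (137.88 − 110.01) / 1810 = 27.87 / 1810 = 0.01540.
Darcy flux q = K · i = 6.350 × 0.01540 = 0.09778 m/day.
Seepage velocity v = q / n_e = 0.09778 / 0.20 = 0.4889 m/day.
Travel time t = L / v = 1810 / 0.4889 = 3702 days = 10.14 years.

10.1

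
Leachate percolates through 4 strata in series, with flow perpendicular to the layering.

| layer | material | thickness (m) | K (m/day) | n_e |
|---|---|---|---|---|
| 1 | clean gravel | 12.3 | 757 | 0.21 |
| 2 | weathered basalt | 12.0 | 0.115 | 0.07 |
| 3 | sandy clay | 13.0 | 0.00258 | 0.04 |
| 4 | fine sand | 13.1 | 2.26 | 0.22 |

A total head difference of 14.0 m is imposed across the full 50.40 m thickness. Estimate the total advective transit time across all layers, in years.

With flow normal to the layers, continuity requires the same specific discharge q through every layer.
Σ(b_i/K_i) = 12.3/757 + 12.0/0.115 + 13.0/0.00258 + 13.1/2.26 = 5149 d.
q = Δh / Σ(b_i/K_i) = 14.0 / 5149 = 0.002719 m/day.
In each layer the seepage velocity is v_i = q/n_i, so the layer transit time is t_i = b_i·n_i / q:
  layer 1 (clean gravel): t_1 = 12.3 × 0.21 / 0.002719 = 950.0 d
  layer 2 (weathered basalt): t_2 = 12.0 × 0.07 / 0.002719 = 308.9 d
  layer 3 (sandy clay): t_3 = 13.0 × 0.04 / 0.002719 = 191.2 d
  layer 4 (fine sand): t_4 = 13.1 × 0.22 / 0.002719 = 1060 d
Total t = Σ t_i = 2510 days = 6.872 years.

6.87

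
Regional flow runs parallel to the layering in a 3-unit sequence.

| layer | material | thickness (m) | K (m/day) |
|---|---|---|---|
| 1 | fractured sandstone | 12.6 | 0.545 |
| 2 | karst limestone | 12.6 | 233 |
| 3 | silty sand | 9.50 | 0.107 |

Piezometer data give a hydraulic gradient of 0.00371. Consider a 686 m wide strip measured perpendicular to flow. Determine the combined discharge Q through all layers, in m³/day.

Flow is parallel to layering, so each bed carries its own Darcy discharge and the transmissivities add.
Σ(K_i·b_i) = 0.545×12.6 + 233×12.6 + 0.107×9.50 = 2944 m²/day.
Hydraulic gradient i = 0.00371.
Q = Σ(K_i·b_i) · W · i = 2944 × 686 × 0.003710 = 7492 m³/day.

7490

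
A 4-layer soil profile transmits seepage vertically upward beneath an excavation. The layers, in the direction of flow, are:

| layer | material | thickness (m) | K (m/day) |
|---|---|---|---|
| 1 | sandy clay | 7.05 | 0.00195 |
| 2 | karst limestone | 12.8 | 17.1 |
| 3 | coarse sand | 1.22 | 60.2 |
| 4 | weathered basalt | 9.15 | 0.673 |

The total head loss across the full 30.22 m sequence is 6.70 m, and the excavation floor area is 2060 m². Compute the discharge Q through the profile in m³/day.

Flow is perpendicular to layering, so the layers act in series and the equivalent K is the thickness-weighted harmonic mean.
Total thickness L = 7.05 + 12.8 + 1.22 + 9.15 = 30.22 m.
Σ(b_i/K_i) = 7.05/0.00195 + 12.8/17.1 + 1.22/60.2 + 9.15/0.673 = 3630 d.
K_eq = L / Σ(b_i/K_i) = 30.22 / 3630 = 0.008326 m/day.
Q = K_eq · A · (Δh/L) = 0.008326 × 2060 × (6.70/30.22) = 3.802 m³/day.

3.80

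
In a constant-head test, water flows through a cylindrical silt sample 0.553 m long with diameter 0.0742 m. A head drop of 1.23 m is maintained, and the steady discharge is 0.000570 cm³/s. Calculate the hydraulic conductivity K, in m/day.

Cross-sectional area A = π·(d/2)² = π × (0.0742/2)² = 0.004324 m².
Convert discharge: 0.000570 cm³/s = 5.700e-10 m³/s.
Darcy's law rearranged: K = Q·L / (A·Δh) = 5.700e-10 × 0.553 / (0.004324 × 1.23) = 5.926e-08 m/s = 0.005120 m/day.

0.00512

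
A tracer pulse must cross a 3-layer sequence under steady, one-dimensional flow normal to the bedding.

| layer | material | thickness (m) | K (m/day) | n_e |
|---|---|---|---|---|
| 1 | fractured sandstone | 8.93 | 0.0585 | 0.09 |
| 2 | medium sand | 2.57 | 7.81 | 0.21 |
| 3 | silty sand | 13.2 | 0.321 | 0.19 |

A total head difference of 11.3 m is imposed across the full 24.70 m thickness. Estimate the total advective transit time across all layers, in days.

With flow normal to the layers, continuity requires the same specific discharge q through every layer.
Σ(b_i/K_i) = 8.93/0.0585 + 2.57/7.81 + 13.2/0.321 = 194.1 d.
q = Δh / Σ(b_i/K_i) = 11.3 / 194.1 = 0.05822 m/day.
In each layer the seepage velocity is v_i = q/n_i, so the layer transit time is t_i = b_i·n_i / q:
  layer 1 (fractured sandstone): t_1 = 8.93 × 0.09 / 0.05822 = 13.81 d
  layer 2 (medium sand): t_2 = 2.57 × 0.21 / 0.05822 = 9.270 d
  layer 3 (silty sand): t_3 = 13.2 × 0.19 / 0.05822 = 43.08 d
Total t = Σ t_i = 66.16 days.

66.2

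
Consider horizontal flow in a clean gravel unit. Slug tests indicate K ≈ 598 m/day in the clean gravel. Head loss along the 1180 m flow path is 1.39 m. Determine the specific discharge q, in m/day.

Hydraulic gradient i = Δh / L = 1.39 / 1180 = 0.001178.
Specific discharge q = K · i = 598.0 × 0.001178 = 0.7044 m/day.

0.704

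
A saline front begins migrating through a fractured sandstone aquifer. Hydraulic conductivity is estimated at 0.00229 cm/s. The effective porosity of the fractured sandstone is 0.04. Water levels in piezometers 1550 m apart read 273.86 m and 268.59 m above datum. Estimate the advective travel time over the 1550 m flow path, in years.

25.2

Convert K: 0.00229 cm/s × 864 = 1.979 m/day.
Hydraulic gradient i = (273.86 − 268.59) / 1550 = 5.27 / 1550 = 0.003400.
Darcy flux q = K · i = 1.979 × 0.003400 = 0.006727 m/day.
Seepage velocity v = q / n_e = 0.006727 / 0.04 = 0.1682 m/day.
Travel time t = L / v = 1550 / 0.1682 = 9216 days = 25.23 years.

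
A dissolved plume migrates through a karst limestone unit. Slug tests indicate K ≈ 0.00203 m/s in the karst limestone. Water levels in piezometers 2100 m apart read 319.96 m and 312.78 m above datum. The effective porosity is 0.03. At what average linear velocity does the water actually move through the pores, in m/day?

Convert K: 0.00203 m/s × 86400 = 175.4 m/day.
Hydraulic gradient i = (319.96 − 312.78) / 2100 = 7.18 / 2100 = 0.003419.
Darcy flux q = K · i = 175.4 × 0.003419 = 0.5997 m/day.
Seepage velocity v = q / n_e = 0.5997 / 0.03 = 19.99 m/day.

20.0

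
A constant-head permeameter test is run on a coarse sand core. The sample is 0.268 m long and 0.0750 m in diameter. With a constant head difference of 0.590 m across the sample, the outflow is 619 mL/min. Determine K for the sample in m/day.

91.6

Cross-sectional area A = π·(d/2)² = π × (0.0750/2)² = 0.004418 m².
Convert discharge: 619 mL/min = 1.032e-05 m³/s.
Darcy's law rearranged: K = Q·L / (A·Δh) = 1.032e-05 × 0.268 / (0.004418 × 0.590) = 0.001061 m/s = 91.65 m/day.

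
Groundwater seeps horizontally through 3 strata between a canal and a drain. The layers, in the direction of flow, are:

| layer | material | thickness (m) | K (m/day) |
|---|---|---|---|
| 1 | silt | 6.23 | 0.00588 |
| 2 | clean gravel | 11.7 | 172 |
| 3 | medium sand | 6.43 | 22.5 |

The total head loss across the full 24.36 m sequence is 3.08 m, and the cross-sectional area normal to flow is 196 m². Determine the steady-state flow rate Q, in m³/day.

Flow is perpendicular to layering, so the layers act in series and the equivalent K is the thickness-weighted harmonic mean.
Total thickness L = 6.23 + 11.7 + 6.43 = 24.36 m.
Σ(b_i/K_i) = 6.23/0.00588 + 11.7/172 + 6.43/22.5 = 1060 d.
K_eq = L / Σ(b_i/K_i) = 24.36 / 1060 = 0.02298 m/day.
Q = K_eq · A · (Δh/L) = 0.02298 × 196 × (3.08/24.36) = 0.5696 m³/day.

0.570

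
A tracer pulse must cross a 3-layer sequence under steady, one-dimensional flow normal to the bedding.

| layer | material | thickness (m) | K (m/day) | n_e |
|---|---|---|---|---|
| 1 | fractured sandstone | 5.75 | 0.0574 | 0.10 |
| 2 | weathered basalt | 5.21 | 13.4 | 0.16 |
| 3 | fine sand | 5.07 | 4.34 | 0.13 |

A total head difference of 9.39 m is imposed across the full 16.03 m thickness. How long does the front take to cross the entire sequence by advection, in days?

With flow normal to the layers, continuity requires the same specific discharge q through every layer.
Σ(b_i/K_i) = 5.75/0.0574 + 5.21/13.4 + 5.07/4.34 = 101.7 d.
q = Δh / Σ(b_i/K_i) = 9.39 / 101.7 = 0.09230 m/day.
In each layer the seepage velocity is v_i = q/n_i, so the layer transit time is t_i = b_i·n_i / q:
  layer 1 (fractured sandstone): t_1 = 5.75 × 0.10 / 0.09230 = 6.230 d
  layer 2 (weathered basalt): t_2 = 5.21 × 0.16 / 0.09230 = 9.031 d
  layer 3 (fine sand): t_3 = 5.07 × 0.13 / 0.09230 = 7.141 d
Total t = Σ t_i = 22.40 days.

22.4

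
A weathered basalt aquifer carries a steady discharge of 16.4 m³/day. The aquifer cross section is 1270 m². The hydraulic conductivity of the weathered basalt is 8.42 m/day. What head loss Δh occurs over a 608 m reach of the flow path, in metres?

From Q = K·A·i, i = Q / (K·A) = 16.4 / (8.420 × 1270) = 0.001534.
Head loss Δh = i · L = 0.001534 × 608 = 0.9325 m.

0.932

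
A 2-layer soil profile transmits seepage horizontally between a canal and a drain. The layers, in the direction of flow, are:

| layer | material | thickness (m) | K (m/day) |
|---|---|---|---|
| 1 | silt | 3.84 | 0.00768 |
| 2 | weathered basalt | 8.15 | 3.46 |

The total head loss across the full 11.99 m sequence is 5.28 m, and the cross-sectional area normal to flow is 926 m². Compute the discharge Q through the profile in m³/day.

Flow is perpendicular to layering, so the layers act in series and the equivalent K is the thickness-weighted harmonic mean.
Total thickness L = 3.84 + 8.15 = 11.99 m.
Σ(b_i/K_i) = 3.84/0.00768 + 8.15/3.46 = 502.4 d.
K_eq = L / Σ(b_i/K_i) = 11.99 / 502.4 = 0.02387 m/day.
Q = K_eq · A · (Δh/L) = 0.02387 × 926 × (5.28/11.99) = 9.733 m³/day.

9.73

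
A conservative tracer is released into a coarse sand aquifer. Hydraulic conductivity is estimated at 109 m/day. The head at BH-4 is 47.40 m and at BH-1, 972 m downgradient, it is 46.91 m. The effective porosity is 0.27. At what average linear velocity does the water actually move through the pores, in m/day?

Hydraulic gradient i = (47.40 − 46.91) / 972 = 0.49 / 972 = 0.0005041.
Darcy flux q = K · i = 109.0 × 0.0005041 = 0.05495 m/day.
Seepage velocity v = q / n_e = 0.05495 / 0.27 = 0.2035 m/day.

0.204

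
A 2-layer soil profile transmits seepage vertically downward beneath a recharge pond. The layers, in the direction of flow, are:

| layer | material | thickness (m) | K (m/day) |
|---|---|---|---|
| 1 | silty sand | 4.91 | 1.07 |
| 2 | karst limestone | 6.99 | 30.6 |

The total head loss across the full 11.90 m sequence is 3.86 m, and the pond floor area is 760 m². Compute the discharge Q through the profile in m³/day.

Flow is perpendicular to layering, so the layers act in series and the equivalent K is the thickness-weighted harmonic mean.
Total thickness L = 4.91 + 6.99 = 11.90 m.
Σ(b_i/K_i) = 4.91/1.07 + 6.99/30.6 = 4.817 d.
K_eq = L / Σ(b_i/K_i) = 11.90 / 4.817 = 2.470 m/day.
Q = K_eq · A · (Δh/L) = 2.470 × 760 × (3.86/11.90) = 609.0 m³/day.

609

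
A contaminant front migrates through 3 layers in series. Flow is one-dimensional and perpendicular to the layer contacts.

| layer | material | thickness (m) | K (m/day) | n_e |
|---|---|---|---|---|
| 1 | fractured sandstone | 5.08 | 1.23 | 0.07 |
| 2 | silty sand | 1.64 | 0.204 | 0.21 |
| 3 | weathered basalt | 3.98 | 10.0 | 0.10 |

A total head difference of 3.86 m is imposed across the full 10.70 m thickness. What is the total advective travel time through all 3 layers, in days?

With flow normal to the layers, continuity requires the same specific discharge q through every layer.
Σ(b_i/K_i) = 5.08/1.23 + 1.64/0.204 + 3.98/10.0 = 12.57 d.
q = Δh / Σ(b_i/K_i) = 3.86 / 12.57 = 0.3071 m/day.
In each layer the seepage velocity is v_i = q/n_i, so the layer transit time is t_i = b_i·n_i / q:
  layer 1 (fractured sandstone): t_1 = 5.08 × 0.07 / 0.3071 = 1.158 d
  layer 2 (silty sand): t_2 = 1.64 × 0.21 / 0.3071 = 1.121 d
  layer 3 (weathered basalt): t_3 = 3.98 × 0.10 / 0.3071 = 1.296 d
Total t = Σ t_i = 3.575 days.

3.57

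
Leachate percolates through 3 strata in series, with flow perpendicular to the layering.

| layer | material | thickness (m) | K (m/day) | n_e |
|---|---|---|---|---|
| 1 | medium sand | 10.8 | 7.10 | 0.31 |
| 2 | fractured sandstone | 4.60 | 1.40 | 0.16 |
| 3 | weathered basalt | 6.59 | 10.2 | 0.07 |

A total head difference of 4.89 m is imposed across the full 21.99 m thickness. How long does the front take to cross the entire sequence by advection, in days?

5.07

With flow normal to the layers, continuity requires the same specific discharge q through every layer.
Σ(b_i/K_i) = 10.8/7.10 + 4.60/1.40 + 6.59/10.2 = 5.453 d.
q = Δh / Σ(b_i/K_i) = 4.89 / 5.453 = 0.8968 m/day.
In each layer the seepage velocity is v_i = q/n_i, so the layer transit time is t_i = b_i·n_i / q:
  layer 1 (medium sand): t_1 = 10.8 × 0.31 / 0.8968 = 3.733 d
  layer 2 (fractured sandstone): t_2 = 4.60 × 0.16 / 0.8968 = 0.8207 d
  layer 3 (weathered basalt): t_3 = 6.59 × 0.07 / 0.8968 = 0.5144 d
Total t = Σ t_i = 5.069 days.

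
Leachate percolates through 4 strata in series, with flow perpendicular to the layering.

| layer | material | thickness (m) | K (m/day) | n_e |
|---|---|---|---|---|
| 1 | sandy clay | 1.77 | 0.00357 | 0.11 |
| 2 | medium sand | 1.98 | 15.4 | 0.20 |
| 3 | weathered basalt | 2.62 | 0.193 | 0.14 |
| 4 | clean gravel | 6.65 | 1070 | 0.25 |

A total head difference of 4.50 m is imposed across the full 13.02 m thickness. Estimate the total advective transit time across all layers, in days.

297

With flow normal to the layers, continuity requires the same specific discharge q through every layer.
Σ(b_i/K_i) = 1.77/0.00357 + 1.98/15.4 + 2.62/0.193 + 6.65/1070 = 509.5 d.
q = Δh / Σ(b_i/K_i) = 4.50 / 509.5 = 0.008832 m/day.
In each layer the seepage velocity is v_i = q/n_i, so the layer transit time is t_i = b_i·n_i / q:
  layer 1 (sandy clay): t_1 = 1.77 × 0.11 / 0.008832 = 22.04 d
  layer 2 (medium sand): t_2 = 1.98 × 0.20 / 0.008832 = 44.84 d
  layer 3 (weathered basalt): t_3 = 2.62 × 0.14 / 0.008832 = 41.53 d
  layer 4 (clean gravel): t_4 = 6.65 × 0.25 / 0.008832 = 188.2 d
Total t = Σ t_i = 296.6 days.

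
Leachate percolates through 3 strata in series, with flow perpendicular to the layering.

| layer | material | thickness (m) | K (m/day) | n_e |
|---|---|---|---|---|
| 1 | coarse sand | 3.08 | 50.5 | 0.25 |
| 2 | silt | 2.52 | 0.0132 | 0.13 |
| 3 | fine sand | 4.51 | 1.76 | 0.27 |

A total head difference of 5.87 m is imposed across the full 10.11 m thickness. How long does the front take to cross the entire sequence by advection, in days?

76.3

With flow normal to the layers, continuity requires the same specific discharge q through every layer.
Σ(b_i/K_i) = 3.08/50.5 + 2.52/0.0132 + 4.51/1.76 = 193.5 d.
q = Δh / Σ(b_i/K_i) = 5.87 / 193.5 = 0.03033 m/day.
In each layer the seepage velocity is v_i = q/n_i, so the layer transit time is t_i = b_i·n_i / q:
  layer 1 (coarse sand): t_1 = 3.08 × 0.25 / 0.03033 = 25.39 d
  layer 2 (silt): t_2 = 2.52 × 0.13 / 0.03033 = 10.80 d
  layer 3 (fine sand): t_3 = 4.51 × 0.27 / 0.03033 = 40.15 d
Total t = Σ t_i = 76.33 days.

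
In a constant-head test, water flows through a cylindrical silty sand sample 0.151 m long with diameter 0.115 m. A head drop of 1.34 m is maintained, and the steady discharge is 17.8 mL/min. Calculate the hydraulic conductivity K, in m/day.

0.278

Cross-sectional area A = π·(d/2)² = π × (0.115/2)² = 0.01039 m².
Convert discharge: 17.8 mL/min = 2.967e-07 m³/s.
Darcy's law rearranged: K = Q·L / (A·Δh) = 2.967e-07 × 0.151 / (0.01039 × 1.34) = 3.219e-06 m/s = 0.2781 m/day.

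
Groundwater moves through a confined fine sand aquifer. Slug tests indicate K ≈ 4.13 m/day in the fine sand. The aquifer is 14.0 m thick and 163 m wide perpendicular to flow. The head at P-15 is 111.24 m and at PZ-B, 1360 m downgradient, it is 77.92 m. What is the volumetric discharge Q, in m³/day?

231

Cross-sectional area A = 163 × 14.0 = 2282 m².
Hydraulic gradient i = (111.24 − 77.92) / 1360 = 33.32 / 1360 = 0.02450.
Darcy's law: Q = K · A · i = 4.130 × 2282 × 0.02450 = 230.9 m³/day.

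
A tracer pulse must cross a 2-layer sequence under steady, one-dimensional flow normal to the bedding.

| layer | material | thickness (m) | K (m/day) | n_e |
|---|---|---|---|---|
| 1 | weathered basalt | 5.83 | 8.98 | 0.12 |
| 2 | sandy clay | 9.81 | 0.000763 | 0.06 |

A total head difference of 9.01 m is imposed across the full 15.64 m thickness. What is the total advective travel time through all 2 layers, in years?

With flow normal to the layers, continuity requires the same specific discharge q through every layer.
Σ(b_i/K_i) = 5.83/8.98 + 9.81/0.000763 = 12858 d.
q = Δh / Σ(b_i/K_i) = 9.01 / 12858 = 0.0007007 m/day.
In each layer the seepage velocity is v_i = q/n_i, so the layer transit time is t_i = b_i·n_i / q:
  layer 1 (weathered basalt): t_1 = 5.83 × 0.12 / 0.0007007 = 998.4 d
  layer 2 (sandy clay): t_2 = 9.81 × 0.06 / 0.0007007 = 840.0 d
Total t = Σ t_i = 1838 days = 5.033 years.

5.03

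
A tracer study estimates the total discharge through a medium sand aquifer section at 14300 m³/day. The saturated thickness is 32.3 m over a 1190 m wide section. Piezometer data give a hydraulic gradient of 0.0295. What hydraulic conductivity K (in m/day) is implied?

Cross-sectional area A = 1190 × 32.3 = 38437 m².
Hydraulic gradient i = 0.0295.
From Q = K·A·i, K = Q / (A·i) = 14300 / (38437 × 0.02950) = 12.61 m/day.

12.6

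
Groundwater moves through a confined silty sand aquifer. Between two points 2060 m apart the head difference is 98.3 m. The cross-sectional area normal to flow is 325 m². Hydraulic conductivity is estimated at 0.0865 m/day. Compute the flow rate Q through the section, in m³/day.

Hydraulic gradient i = Δh / L = 98.3 / 2060 = 0.04772.
Darcy's law: Q = K · A · i = 0.08650 × 325.0 × 0.04772 = 1.341 m³/day.

1.34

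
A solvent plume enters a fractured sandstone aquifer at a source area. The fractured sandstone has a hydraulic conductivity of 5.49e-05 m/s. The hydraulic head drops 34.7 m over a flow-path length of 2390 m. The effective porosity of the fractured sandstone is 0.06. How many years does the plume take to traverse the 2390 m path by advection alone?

5.70

Convert K: 5.49e-05 m/s × 86400 = 4.743 m/day.
Hydraulic gradient i = Δh / L = 34.7 / 2390 = 0.01452.
Darcy flux q = K · i = 4.743 × 0.01452 = 0.06887 m/day.
Seepage velocity v = q / n_e = 0.06887 / 0.06 = 1.148 m/day.
Travel time t = L / v = 2390 / 1.148 = 2082 days = 5.701 years.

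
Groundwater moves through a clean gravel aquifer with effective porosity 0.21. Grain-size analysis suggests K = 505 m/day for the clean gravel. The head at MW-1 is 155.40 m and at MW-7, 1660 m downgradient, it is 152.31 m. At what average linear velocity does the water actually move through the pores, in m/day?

Hydraulic gradient i = (155.40 − 152.31) / 1660 = 3.09 / 1660 = 0.001861.
Darcy flux q = K · i = 505.0 × 0.001861 = 0.9400 m/day.
Seepage velocity v = q / n_e = 0.9400 / 0.21 = 4.476 m/day.

4.48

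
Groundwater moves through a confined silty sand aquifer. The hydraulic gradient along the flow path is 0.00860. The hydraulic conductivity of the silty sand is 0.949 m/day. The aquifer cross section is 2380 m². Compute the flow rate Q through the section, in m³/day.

Hydraulic gradient i = 0.00860.
Darcy's law: Q = K · A · i = 0.9490 × 2380 × 0.008600 = 19.42 m³/day.

19.4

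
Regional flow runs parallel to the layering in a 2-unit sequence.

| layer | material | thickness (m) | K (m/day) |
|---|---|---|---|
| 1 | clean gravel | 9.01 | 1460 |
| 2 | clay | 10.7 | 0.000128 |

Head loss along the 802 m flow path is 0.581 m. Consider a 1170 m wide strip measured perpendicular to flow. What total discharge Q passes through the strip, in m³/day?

Flow is parallel to layering, so each bed carries its own Darcy discharge and the transmissivities add.
Σ(K_i·b_i) = 1460×9.01 + 0.000128×10.7 = 13155 m²/day.
Hydraulic gradient i = Δh / L = 0.581 / 802 = 0.0007244.
Q = Σ(K_i·b_i) · W · i = 13155 × 1170 × 0.0007244 = 11150 m³/day.

11100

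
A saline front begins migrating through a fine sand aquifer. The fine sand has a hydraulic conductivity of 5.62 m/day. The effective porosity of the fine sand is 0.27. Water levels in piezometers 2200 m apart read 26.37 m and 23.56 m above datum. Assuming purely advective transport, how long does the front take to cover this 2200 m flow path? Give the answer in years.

227

Hydraulic gradient i = (26.37 − 23.56) / 2200 = 2.81 / 2200 = 0.001277.
Darcy flux q = K · i = 5.620 × 0.001277 = 0.007178 m/day.
Seepage velocity v = q / n_e = 0.007178 / 0.27 = 0.02659 m/day.
Travel time t = L / v = 2200 / 0.02659 = 82750 days = 226.6 years.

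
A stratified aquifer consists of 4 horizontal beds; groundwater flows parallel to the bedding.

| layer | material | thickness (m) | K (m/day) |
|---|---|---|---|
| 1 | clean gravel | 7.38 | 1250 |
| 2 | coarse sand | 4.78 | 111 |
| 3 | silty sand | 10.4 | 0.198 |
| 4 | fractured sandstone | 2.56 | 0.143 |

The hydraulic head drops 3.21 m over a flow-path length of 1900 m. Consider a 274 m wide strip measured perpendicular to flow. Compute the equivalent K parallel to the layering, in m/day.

Flow is parallel to layering, so each bed carries its own Darcy discharge and the transmissivities add.
Σ(K_i·b_i) = 1250×7.38 + 111×4.78 + 0.198×10.4 + 0.143×2.56 = 9758 m²/day.
Total thickness b = 25.12 m, so K_eq = Σ(K_i·b_i)/b = 388.5 m/day.

388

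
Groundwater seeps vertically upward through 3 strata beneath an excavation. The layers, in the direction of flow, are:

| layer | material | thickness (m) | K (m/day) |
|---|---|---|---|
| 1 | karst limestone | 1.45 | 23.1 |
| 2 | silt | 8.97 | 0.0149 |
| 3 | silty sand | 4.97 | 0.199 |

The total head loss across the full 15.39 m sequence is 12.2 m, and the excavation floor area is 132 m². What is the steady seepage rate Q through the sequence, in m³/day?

Flow is perpendicular to layering, so the layers act in series and the equivalent K is the thickness-weighted harmonic mean.
Total thickness L = 1.45 + 8.97 + 4.97 = 15.39 m.
Σ(b_i/K_i) = 1.45/23.1 + 8.97/0.0149 + 4.97/0.199 = 627.1 d.
K_eq = L / Σ(b_i/K_i) = 15.39 / 627.1 = 0.02454 m/day.
Q = K_eq · A · (Δh/L) = 0.02454 × 132 × (12.2/15.39) = 2.568 m³/day.

2.57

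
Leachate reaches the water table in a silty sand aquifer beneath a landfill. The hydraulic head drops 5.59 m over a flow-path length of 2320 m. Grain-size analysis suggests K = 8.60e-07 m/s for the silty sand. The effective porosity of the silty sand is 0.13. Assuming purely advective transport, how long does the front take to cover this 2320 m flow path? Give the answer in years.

Convert K: 8.60e-07 m/s × 86400 = 0.07430 m/day.
Hydraulic gradient i = Δh / L = 5.59 / 2320 = 0.002409.
Darcy flux q = K · i = 0.07430 × 0.002409 = 0.0001790 m/day.
Seepage velocity v = q / n_e = 0.0001790 / 0.13 = 0.001377 m/day.
Travel time t = L / v = 2320 / 0.001377 = 1.685e+06 days = 4612 years.

4610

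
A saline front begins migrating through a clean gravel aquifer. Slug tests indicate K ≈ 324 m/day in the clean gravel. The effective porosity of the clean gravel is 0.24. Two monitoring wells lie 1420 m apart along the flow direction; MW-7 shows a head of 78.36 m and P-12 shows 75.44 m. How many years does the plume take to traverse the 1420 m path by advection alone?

Hydraulic gradient i = (78.36 − 75.44) / 1420 = 2.92 / 1420 = 0.002056.
Darcy flux q = K · i = 324.0 × 0.002056 = 0.6663 m/day.
Seepage velocity v = q / n_e = 0.6663 / 0.24 = 2.776 m/day.
Travel time t = L / v = 1420 / 2.776 = 511.5 days = 1.400 years.

1.40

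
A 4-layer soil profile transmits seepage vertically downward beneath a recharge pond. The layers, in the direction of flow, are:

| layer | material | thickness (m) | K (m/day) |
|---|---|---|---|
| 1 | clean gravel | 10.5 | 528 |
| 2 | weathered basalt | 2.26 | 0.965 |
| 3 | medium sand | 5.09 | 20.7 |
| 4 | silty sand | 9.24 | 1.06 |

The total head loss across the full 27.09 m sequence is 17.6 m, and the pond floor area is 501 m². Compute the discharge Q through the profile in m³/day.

779

Flow is perpendicular to layering, so the layers act in series and the equivalent K is the thickness-weighted harmonic mean.
Total thickness L = 10.5 + 2.26 + 5.09 + 9.24 = 27.09 m.
Σ(b_i/K_i) = 10.5/528 + 2.26/0.965 + 5.09/20.7 + 9.24/1.06 = 11.32 d.
K_eq = L / Σ(b_i/K_i) = 27.09 / 11.32 = 2.392 m/day.
Q = K_eq · A · (Δh/L) = 2.392 × 501 × (17.6/27.09) = 778.6 m³/day.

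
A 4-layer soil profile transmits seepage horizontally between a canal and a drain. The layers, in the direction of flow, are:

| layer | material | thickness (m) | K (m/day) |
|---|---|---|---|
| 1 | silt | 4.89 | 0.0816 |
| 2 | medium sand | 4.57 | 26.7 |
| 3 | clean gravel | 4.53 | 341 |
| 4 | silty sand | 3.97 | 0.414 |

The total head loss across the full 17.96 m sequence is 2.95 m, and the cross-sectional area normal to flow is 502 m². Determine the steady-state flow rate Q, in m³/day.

Flow is perpendicular to layering, so the layers act in series and the equivalent K is the thickness-weighted harmonic mean.
Total thickness L = 4.89 + 4.57 + 4.53 + 3.97 = 17.96 m.
Σ(b_i/K_i) = 4.89/0.0816 + 4.57/26.7 + 4.53/341 + 3.97/0.414 = 69.70 d.
K_eq = L / Σ(b_i/K_i) = 17.96 / 69.70 = 0.2577 m/day.
Q = K_eq · A · (Δh/L) = 0.2577 × 502 × (2.95/17.96) = 21.25 m³/day.

21.2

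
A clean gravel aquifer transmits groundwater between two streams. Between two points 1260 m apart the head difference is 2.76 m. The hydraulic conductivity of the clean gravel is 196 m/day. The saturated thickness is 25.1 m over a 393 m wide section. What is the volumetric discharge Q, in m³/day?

Cross-sectional area A = 393 × 25.1 = 9864 m².
Hydraulic gradient i = Δh / L = 2.76 / 1260 = 0.002190.
Darcy's law: Q = K · A · i = 196.0 × 9864 × 0.002190 = 4235 m³/day.

4240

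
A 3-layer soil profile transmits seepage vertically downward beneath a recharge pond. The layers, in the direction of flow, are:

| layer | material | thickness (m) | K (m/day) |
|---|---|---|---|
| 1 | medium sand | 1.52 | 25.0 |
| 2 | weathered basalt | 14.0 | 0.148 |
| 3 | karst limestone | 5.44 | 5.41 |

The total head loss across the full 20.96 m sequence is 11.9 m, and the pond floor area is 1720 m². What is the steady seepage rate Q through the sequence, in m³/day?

214

Flow is perpendicular to layering, so the layers act in series and the equivalent K is the thickness-weighted harmonic mean.
Total thickness L = 1.52 + 14.0 + 5.44 = 20.96 m.
Σ(b_i/K_i) = 1.52/25.0 + 14.0/0.148 + 5.44/5.41 = 95.66 d.
K_eq = L / Σ(b_i/K_i) = 20.96 / 95.66 = 0.2191 m/day.
Q = K_eq · A · (Δh/L) = 0.2191 × 1720 × (11.9/20.96) = 214.0 m³/day.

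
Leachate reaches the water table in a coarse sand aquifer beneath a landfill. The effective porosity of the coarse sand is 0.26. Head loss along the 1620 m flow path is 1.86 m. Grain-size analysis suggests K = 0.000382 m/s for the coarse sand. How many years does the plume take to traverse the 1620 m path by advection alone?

Convert K: 0.000382 m/s × 86400 = 33.00 m/day.
Hydraulic gradient i = Δh / L = 1.86 / 1620 = 0.001148.
Darcy flux q = K · i = 33.00 × 0.001148 = 0.03789 m/day.
Seepage velocity v = q / n_e = 0.03789 / 0.26 = 0.1457 m/day.
Travel time t = L / v = 1620 / 0.1457 = 11115 days = 30.43 years.

30.4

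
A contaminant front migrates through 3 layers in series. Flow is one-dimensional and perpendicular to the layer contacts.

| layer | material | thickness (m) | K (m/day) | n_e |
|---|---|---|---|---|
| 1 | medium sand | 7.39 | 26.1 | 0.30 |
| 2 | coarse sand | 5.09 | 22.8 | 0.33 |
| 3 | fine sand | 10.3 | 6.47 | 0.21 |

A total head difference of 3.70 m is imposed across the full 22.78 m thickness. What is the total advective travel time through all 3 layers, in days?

3.44

With flow normal to the layers, continuity requires the same specific discharge q through every layer.
Σ(b_i/K_i) = 7.39/26.1 + 5.09/22.8 + 10.3/6.47 = 2.098 d.
q = Δh / Σ(b_i/K_i) = 3.70 / 2.098 = 1.763 m/day.
In each layer the seepage velocity is v_i = q/n_i, so the layer transit time is t_i = b_i·n_i / q:
  layer 1 (medium sand): t_1 = 7.39 × 0.30 / 1.763 = 1.257 d
  layer 2 (coarse sand): t_2 = 5.09 × 0.33 / 1.763 = 0.9526 d
  layer 3 (fine sand): t_3 = 10.3 × 0.21 / 1.763 = 1.227 d
Total t = Σ t_i = 3.437 days.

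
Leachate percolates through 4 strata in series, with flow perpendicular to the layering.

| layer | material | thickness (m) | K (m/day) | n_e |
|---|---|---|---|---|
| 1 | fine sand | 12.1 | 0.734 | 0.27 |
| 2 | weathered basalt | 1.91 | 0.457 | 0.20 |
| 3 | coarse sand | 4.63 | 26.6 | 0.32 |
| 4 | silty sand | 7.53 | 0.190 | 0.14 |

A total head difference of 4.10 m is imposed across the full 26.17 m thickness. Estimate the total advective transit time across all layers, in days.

With flow normal to the layers, continuity requires the same specific discharge q through every layer.
Σ(b_i/K_i) = 12.1/0.734 + 1.91/0.457 + 4.63/26.6 + 7.53/0.190 = 60.47 d.
q = Δh / Σ(b_i/K_i) = 4.10 / 60.47 = 0.06780 m/day.
In each layer the seepage velocity is v_i = q/n_i, so the layer transit time is t_i = b_i·n_i / q:
  layer 1 (fine sand): t_1 = 12.1 × 0.27 / 0.06780 = 48.18 d
  layer 2 (weathered basalt): t_2 = 1.91 × 0.20 / 0.06780 = 5.634 d
  layer 3 (coarse sand): t_3 = 4.63 × 0.32 / 0.06780 = 21.85 d
  layer 4 (silty sand): t_4 = 7.53 × 0.14 / 0.06780 = 15.55 d
Total t = Σ t_i = 91.22 days.

91.2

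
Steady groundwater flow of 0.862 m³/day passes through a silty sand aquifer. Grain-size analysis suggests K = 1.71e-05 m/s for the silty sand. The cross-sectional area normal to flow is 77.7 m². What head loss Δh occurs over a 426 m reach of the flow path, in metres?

3.20

Convert K: 1.71e-05 m/s × 86400 = 1.477 m/day.
From Q = K·A·i, i = Q / (K·A) = 0.862 / (1.477 × 77.70) = 0.007509.
Head loss Δh = i · L = 0.007509 × 426 = 3.199 m.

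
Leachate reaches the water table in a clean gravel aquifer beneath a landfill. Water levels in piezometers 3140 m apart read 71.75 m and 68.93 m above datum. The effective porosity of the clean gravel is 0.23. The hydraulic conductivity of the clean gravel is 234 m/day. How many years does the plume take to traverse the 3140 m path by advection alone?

9.41

Hydraulic gradient i = (71.75 − 68.93) / 3140 = 2.82 / 3140 = 0.0008981.
Darcy flux q = K · i = 234.0 × 0.0008981 = 0.2102 m/day.
Seepage velocity v = q / n_e = 0.2102 / 0.23 = 0.9137 m/day.
Travel time t = L / v = 3140 / 0.9137 = 3437 days = 9.409 years.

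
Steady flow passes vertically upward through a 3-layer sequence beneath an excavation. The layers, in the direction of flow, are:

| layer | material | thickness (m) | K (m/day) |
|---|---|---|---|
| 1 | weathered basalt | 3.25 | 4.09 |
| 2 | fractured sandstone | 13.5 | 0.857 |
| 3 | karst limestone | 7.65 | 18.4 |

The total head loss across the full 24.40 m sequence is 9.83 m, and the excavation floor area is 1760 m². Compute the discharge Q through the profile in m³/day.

1020

Flow is perpendicular to layering, so the layers act in series and the equivalent K is the thickness-weighted harmonic mean.
Total thickness L = 3.25 + 13.5 + 7.65 = 24.40 m.
Σ(b_i/K_i) = 3.25/4.09 + 13.5/0.857 + 7.65/18.4 = 16.96 d.
K_eq = L / Σ(b_i/K_i) = 24.40 / 16.96 = 1.438 m/day.
Q = K_eq · A · (Δh/L) = 1.438 × 1760 × (9.83/24.40) = 1020 m³/day.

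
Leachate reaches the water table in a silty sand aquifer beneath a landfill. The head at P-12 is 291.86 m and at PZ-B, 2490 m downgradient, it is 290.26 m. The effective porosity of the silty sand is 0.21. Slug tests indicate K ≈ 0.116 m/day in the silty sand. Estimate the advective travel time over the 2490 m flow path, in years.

19200

Hydraulic gradient i = (291.86 − 290.26) / 2490 = 1.6 / 2490 = 0.0006426.
Darcy flux q = K · i = 0.1160 × 0.0006426 = 7.454e-05 m/day.
Seepage velocity v = q / n_e = 7.454e-05 / 0.21 = 0.0003549 m/day.
Travel time t = L / v = 2490 / 0.0003549 = 7.015e+06 days = 19207 years.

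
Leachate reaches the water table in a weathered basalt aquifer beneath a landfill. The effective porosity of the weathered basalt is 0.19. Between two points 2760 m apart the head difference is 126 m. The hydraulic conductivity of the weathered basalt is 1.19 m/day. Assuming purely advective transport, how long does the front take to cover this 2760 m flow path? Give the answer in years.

26.4

Hydraulic gradient i = Δh / L = 126 / 2760 = 0.04565.
Darcy flux q = K · i = 1.190 × 0.04565 = 0.05433 m/day.
Seepage velocity v = q / n_e = 0.05433 / 0.19 = 0.2859 m/day.
Travel time t = L / v = 2760 / 0.2859 = 9653 days = 26.43 years.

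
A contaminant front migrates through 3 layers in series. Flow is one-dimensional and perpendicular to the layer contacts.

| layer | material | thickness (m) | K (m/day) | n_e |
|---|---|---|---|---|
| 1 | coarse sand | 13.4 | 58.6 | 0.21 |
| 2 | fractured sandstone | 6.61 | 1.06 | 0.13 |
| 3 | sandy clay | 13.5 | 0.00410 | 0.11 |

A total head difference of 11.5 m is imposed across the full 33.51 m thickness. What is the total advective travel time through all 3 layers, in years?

4.05

With flow normal to the layers, continuity requires the same specific discharge q through every layer.
Σ(b_i/K_i) = 13.4/58.6 + 6.61/1.06 + 13.5/0.00410 = 3299 d.
q = Δh / Σ(b_i/K_i) = 11.5 / 3299 = 0.003486 m/day.
In each layer the seepage velocity is v_i = q/n_i, so the layer transit time is t_i = b_i·n_i / q:
  layer 1 (coarse sand): t_1 = 13.4 × 0.21 / 0.003486 = 807.3 d
  layer 2 (fractured sandstone): t_2 = 6.61 × 0.13 / 0.003486 = 246.5 d
  layer 3 (sandy clay): t_3 = 13.5 × 0.11 / 0.003486 = 426.0 d
Total t = Σ t_i = 1480 days = 4.052 years.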